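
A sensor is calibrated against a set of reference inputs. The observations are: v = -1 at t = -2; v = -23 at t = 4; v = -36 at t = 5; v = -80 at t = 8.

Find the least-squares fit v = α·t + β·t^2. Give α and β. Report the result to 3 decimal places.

α = -1.781, β = -1.033

Normal-equation sums: Σt·t = 109, Σt·t^2 = 693, Σt^2·t^2 = 4993.
Right-hand side: Σt·v = -910, Σt^2·v = -6392.
So AᵀA·[α, β]ᵀ = Aᵀv: [[109, 693]; [693, 4993]]·[α, β]ᵀ = [-910, -6392]ᵀ.
det = 109·4993 − 693² = 63988.
α = ((-910)·4993 − 693·(-6392))/63988 = -56987/31994; β = (109·(-6392) − 693·(-910))/63988 = -33049/31994.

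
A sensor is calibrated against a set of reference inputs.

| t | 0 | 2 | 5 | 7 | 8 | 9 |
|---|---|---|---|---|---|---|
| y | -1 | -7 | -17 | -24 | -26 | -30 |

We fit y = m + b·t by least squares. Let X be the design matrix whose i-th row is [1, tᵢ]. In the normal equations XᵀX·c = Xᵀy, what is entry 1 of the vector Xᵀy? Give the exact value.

-105

Entry 1 ↔ basis 1, so (Xᵀy)_{1} = Σᵢ yᵢ = (1)·(-1) + (1)·(-7) + (1)·(-17) + (1)·(-24) + (1)·(-26) + (1)·(-30) = -105.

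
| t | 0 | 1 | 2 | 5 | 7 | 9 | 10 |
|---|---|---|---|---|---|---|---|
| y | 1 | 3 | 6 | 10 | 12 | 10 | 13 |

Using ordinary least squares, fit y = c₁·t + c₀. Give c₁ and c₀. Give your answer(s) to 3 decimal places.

Compute the Gram sums: Σt·t = 260, Σt = 34, Σ1 = 7.
Right-hand side: Σt·y = 369, Σy = 55.
Normal equations: [[260, 34]; [34, 7]]·[c₁, c₀]ᵀ = [369, 55]ᵀ.
Δ = 260·7 − 34² = 664.
c₁ = (369·7 − 34·55)/664 = 713/664; c₀ = (260·55 − 34·369)/664 = 877/332.

c₁ = 1.074, c₀ = 2.642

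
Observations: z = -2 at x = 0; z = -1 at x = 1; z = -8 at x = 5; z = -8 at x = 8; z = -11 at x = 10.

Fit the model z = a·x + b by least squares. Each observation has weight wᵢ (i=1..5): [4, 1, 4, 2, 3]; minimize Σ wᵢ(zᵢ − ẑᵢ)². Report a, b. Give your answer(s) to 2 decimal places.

From the data, Σwᵢ·x·x = 529, Σwᵢ·x = 67, Σwᵢ·1 = 14.
Moment sums: Σwᵢ·x·z = -619, Σwᵢ·z = -90.
Normal equations: [[529, 67]; [67, 14]]·[a, b]ᵀ = [-619, -90]ᵀ.
Determinant 529·14 − 67² = 2917.
a = ((-619)·14 − 67·(-90))/2917 = -2636/2917; b = (529·(-90) − 67·(-619))/2917 = -6137/2917.

a = -0.90, b = -2.10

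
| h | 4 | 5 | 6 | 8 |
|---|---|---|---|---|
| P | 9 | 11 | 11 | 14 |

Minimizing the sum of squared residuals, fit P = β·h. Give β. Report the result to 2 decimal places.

β = 1.91

AᵀA·[β]ᵀ = AᵀP reads: 141·β = 269.
(Σh·h = 141, Σh·P = 269.)
β = 269/141 = 1.9078.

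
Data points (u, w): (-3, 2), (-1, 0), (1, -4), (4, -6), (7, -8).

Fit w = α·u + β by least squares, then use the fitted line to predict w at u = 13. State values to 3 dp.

ŵ = -14.816

From the data, Σu·u = 76, Σu = 8, Σ1 = 5.
For Aᵀw: Σu·w = -90, Σw = -16.
Determinant 76·5 − 8² = 316.
α = ((-90)·5 − 8·(-16))/316 = -161/158; β = (76·(-16) − 8·(-90))/316 = -124/79.
At u = 13: ŵ = (-161/158)·(13) + (-124/79)·(1) = -2341/158.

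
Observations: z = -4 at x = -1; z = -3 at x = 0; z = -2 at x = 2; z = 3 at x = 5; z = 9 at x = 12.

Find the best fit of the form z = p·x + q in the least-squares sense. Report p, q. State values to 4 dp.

The normal system MᵀM·[p, q]ᵀ = Mᵀz is [[174, 18]; [18, 5]]·[p, q]ᵀ = [123, 3]ᵀ.
Δ = 174·5 − 18² = 546.
p = (123·5 − 18·3)/546 = 187/182; q = (174·3 − 18·123)/546 = -282/91.

p = 1.0275, q = -3.0989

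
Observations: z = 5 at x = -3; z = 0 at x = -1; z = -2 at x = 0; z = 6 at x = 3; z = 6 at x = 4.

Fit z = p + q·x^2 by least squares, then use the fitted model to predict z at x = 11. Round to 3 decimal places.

ẑ = 61.966

Compute the Gram sums: Σ1 = 5, Σx^2 = 35, Σx^2·x^2 = 419.
Right-hand side: Σz = 15, Σx^2·z = 195.
Normal equations: [[5, 35]; [35, 419]]·[p, q]ᵀ = [15, 195]ᵀ.
Eliminating q: 419·(row 1) − 35·(row 2) gives 870·p = 419·15 − 35·195 = -540, so p = -18/29.
Then q = (195 − 35·(-18/29))/419 = 15/29.
At x = 11: ẑ = (-18/29)·(1) + (15/29)·(121) = 1797/29.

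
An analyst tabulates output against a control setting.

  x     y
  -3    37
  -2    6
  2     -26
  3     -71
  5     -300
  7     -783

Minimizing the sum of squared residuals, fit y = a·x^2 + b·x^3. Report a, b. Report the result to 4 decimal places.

a = -1.9989, b = -1.9976

Sums needed: Σx^2·x^2 = 3220, Σx^2·x^3 = 19932, Σx^3·x^3 = 134860.
For Mᵀy: Σx^2·y = -46253, Σx^3·y = -309241.
Normal equations: [[3220, 19932]; [19932, 134860]]·[a, b]ᵀ = [-46253, -309241]ᵀ.
Eliminating b: 134860·(row 1) − 19932·(row 2) gives 36964576·a = 134860·(-46253) − 19932·(-309241) = -73887968, so a = -209909/105013.
Then b = ((-309241) − 19932·(-209909/105013))/134860 = -9230153/4620572.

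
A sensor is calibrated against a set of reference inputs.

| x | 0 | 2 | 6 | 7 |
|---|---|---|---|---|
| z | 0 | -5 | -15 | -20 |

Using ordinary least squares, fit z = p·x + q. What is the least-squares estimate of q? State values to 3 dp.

q = 0.305

Compute the Gram sums: Σx·x = 89, Σx = 15, Σ1 = 4.
And Σx·z = -240, Σz = -40.
det = 89·4 − 15² = 131.
p = ((-240)·4 − 15·(-40))/131 = -360/131; q = (89·(-40) − 15·(-240))/131 = 40/131.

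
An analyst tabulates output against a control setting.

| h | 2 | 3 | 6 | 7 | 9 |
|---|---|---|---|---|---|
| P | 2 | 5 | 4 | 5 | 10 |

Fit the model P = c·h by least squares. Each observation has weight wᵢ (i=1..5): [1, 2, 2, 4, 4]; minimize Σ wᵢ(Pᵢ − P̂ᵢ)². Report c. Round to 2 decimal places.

c = 0.95

Setting ∂/∂c … = 0 gives: 614·c = 582.
(Σwᵢ·h·h = 614, Σwᵢ·h·P = 582.)
c = 582/614 = 0.947883.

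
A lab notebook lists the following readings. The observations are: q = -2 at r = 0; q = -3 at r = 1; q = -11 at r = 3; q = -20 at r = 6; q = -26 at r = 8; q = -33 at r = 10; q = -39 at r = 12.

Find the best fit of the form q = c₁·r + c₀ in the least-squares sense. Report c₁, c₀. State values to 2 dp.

Forming MᵀM = [[354, 40]; [40, 7]] and Mᵀq = [-1162, -134]ᵀ gives MᵀM·[c₁, c₀]ᵀ = Mᵀq.
Δ = 354·7 − 40² = 878.
c₁ = ((-1162)·7 − 40·(-134))/878 = -1387/439; c₀ = (354·(-134) − 40·(-1162))/878 = -478/439.

c₁ = -3.16, c₀ = -1.09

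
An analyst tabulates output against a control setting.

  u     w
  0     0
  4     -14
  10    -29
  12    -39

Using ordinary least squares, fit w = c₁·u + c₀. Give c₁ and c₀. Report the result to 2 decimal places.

AᵀA·[c₁, c₀]ᵀ = Aᵀw reads: 260·c₁ + 26·c₀ = -814;  26·c₁ + 4·c₀ = -82.
(Σu·u = 260, Σu = 26, Σ1 = 4, Σu·w = -814, Σw = -82.)
Eliminating c₀: 4·(row 1) − 26·(row 2) gives 364·c₁ = 4·(-814) − 26·(-82) = -1124, so c₁ = -281/91.
Then c₀ = ((-82) − 26·(-281/91))/4 = -3/7.

c₁ = -3.09, c₀ = -0.43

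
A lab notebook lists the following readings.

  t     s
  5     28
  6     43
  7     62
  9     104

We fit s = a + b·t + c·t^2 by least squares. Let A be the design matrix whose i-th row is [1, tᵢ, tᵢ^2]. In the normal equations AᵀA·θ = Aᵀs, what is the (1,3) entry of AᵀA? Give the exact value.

191

Row 1 ↔ basis 1, column 3 ↔ basis t^2, so (AᵀA)_{1,3} = Σᵢ t^2 = (1)·(25) + (1)·(36) + (1)·(49) + (1)·(81) = 191.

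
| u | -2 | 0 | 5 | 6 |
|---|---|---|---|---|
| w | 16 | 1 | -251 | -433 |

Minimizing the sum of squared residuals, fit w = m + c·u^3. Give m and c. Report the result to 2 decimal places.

m = 0.37, c = -2.01

Forming XᵀX = [[4, 333]; [333, 62345]] and Xᵀw = [-667, -125031]ᵀ gives XᵀX·[m, c]ᵀ = Xᵀw.
det = 4·62345 − 333² = 138491.
m = ((-667)·62345 − 333·(-125031))/138491 = 1384/3743; c = (4·(-125031) − 333·(-667))/138491 = -278013/138491.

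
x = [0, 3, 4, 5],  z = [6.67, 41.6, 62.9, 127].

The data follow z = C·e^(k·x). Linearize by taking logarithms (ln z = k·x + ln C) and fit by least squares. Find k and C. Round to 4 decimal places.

Taking logs, ln z = k·x + ln C, so regress ln z on x.
Σx = 12.0000, Σ(x)² = 50.0000, Σln z = 14.6115, Σx·ln z = 51.9714.
Equations: 50.0000·k + 12.0000·ln C = 51.9714;  12.0000·k + 4·ln C = 14.6115.
Δ = 50.0000·4 − (12.0000)² = 56.0000; k = (51.9714·4 − 12.0000·14.6115)/56.0000 = 0.58122, ln C = (50.0000·14.6115 − 12.0000·51.9714)/56.0000 = 1.90921, so C = exp(1.90921) = 6.74774.

k = 0.5812, C = 6.7477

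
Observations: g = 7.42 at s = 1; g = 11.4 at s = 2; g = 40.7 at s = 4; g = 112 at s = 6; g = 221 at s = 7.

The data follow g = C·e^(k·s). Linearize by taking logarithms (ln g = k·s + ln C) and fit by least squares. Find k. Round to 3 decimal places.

Taking logs, ln g = k·s + ln C, so regress ln g on s.
XᵀX = [[106.0000, 20.0000]; [20.0000, 5]], rhs = [87.7945, 18.2607]ᵀ  (here Σs = 20.0000, Σ(s)² = 106.0000, Σln g = 18.2607, Σs·ln g = 87.7945).
Slope k = (n·Σs·ln g − Σs·Σln g)/(n·Σ(s)² − (Σs)²) = (5·87.7945 − 20.0000·18.2607)/130.0000 = 0.56737; ln C = (Σln g − k·Σs)/n = 1.38264.

k = 0.567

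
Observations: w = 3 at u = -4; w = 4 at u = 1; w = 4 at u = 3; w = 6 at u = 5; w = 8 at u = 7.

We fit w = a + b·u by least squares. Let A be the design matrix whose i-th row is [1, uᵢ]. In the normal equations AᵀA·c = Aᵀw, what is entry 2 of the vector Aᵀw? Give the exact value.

90

Entry 2 ↔ basis u, so (Aᵀw)_{2} = Σᵢ (u)·wᵢ = (-4)·(3) + (1)·(4) + (3)·(4) + (5)·(6) + (7)·(8) = 90.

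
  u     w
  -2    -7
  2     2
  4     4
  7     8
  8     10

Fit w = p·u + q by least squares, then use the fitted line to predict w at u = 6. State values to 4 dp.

ŵ = 6.9784

With design matrix A, AᵀA = [[137, 19]; [19, 5]] and Aᵀw = [170, 17]ᵀ.
Eliminating q: 5·(row 1) − 19·(row 2) gives 324·p = 5·170 − 19·17 = 527, so p = 527/324.
Then q = (17 − 19·(527/324))/5 = -901/324.
At u = 6: ŵ = (527/324)·(6) + (-901/324)·(1) = 2261/324.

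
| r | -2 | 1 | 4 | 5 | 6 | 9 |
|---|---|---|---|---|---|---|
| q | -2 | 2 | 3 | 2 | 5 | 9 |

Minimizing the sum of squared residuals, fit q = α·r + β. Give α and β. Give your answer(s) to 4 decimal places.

Normal-equation sums: Σr·r = 163, Σr = 23, Σ1 = 6.
Right-hand side: Σr·q = 139, Σq = 19.
So AᵀA·[α, β]ᵀ = Aᵀq: [[163, 23]; [23, 6]]·[α, β]ᵀ = [139, 19]ᵀ.
Determinant 163·6 − 23² = 449.
α = (139·6 − 23·19)/449 = 397/449; β = (163·19 − 23·139)/449 = -100/449.

α = 0.8842, β = -0.2227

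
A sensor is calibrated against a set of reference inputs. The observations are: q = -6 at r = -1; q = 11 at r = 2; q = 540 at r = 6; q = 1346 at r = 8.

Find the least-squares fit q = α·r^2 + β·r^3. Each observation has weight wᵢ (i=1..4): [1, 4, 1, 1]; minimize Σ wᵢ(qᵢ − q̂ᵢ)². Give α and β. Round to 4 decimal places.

α = -3.1769, β = 3.0265

MᵀWM·[α, β]ᵀ = MᵀWq reads: 5457·α + 40671·β = 105754;  40671·α + 309057·β = 806150.
det = 5457·309057 − 40671² = 32393808.
α = (105754·309057 − 40671·806150)/32393808 = -2144014/674871; β = (5457·806150 − 40671·105754)/32393808 = 2042492/674871.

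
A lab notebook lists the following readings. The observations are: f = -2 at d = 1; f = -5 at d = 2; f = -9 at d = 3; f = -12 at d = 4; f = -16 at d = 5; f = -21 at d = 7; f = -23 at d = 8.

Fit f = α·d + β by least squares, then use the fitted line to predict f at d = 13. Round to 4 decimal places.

f̂ = -39.2826

MᵀM·[α, β]ᵀ = Mᵀf reads: 168·α + 30·β = -498;  30·α + 7·β = -88.
det = 168·7 − 30² = 276.
α = ((-498)·7 − 30·(-88))/276 = -141/46; β = (168·(-88) − 30·(-498))/276 = 13/23.
At d = 13: f̂ = (-141/46)·(13) + (13/23)·(1) = -1807/46.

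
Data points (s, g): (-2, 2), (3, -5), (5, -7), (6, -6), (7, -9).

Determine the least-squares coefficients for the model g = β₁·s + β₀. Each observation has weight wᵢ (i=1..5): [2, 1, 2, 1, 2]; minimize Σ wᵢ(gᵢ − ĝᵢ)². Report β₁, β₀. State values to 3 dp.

With design matrix M, MᵀWM = [[201, 29]; [29, 8]] and MᵀWg = [-255, -39]ᵀ.
Determinant 201·8 − 29² = 767.
β₁ = ((-255)·8 − 29·(-39))/767 = -909/767; β₀ = (201·(-39) − 29·(-255))/767 = -444/767.

β₁ = -1.185, β₀ = -0.579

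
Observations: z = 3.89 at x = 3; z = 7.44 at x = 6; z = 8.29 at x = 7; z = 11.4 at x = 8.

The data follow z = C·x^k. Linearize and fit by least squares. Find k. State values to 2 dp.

With ln zᵢ as the transformed response and ln xᵢ as the regressor:
AᵀA = [[12.5280, 6.9157]; [6.9157, 4]], rhs = [14.2644, 7.9139]ᵀ  (here Σln x = 6.9157, Σ(ln x)² = 12.5280, Σln z = 7.9139, Σln x·ln z = 14.2644).
Δ = 12.5280·4 − (6.9157)² = 2.2847; k = (14.2644·4 − 6.9157·7.9139)/2.2847 = 1.01856, ln C = (12.5280·7.9139 − 6.9157·14.2644)/2.2847 = 0.21747.

k = 1.02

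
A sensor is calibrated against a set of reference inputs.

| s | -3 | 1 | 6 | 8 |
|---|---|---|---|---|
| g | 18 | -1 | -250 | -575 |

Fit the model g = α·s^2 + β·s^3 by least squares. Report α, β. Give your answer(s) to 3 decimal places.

α = -0.938, β = -1.005

Setting ∂/∂α … = 0 gives: 5474·α + 40302·β = -45639;  40302·α + 309530·β = -348887.
det = 5474·309530 − 40302² = 70116016.
α = ((-45639)·309530 − 40302·(-348887))/70116016 = -16448949/17529004; β = (5474·(-348887) − 40302·(-45639))/70116016 = -17616115/17529004.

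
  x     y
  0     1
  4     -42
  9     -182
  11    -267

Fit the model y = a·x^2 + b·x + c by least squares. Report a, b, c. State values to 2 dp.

a = -1.96, b = -2.76, c = 0.84

Normal-equation sums: Σx^2·x^2 = 21458, Σx^2·x = 2124, Σx^2 = 218, Σx·x = 218, Σx = 24, Σ1 = 4.
Right-hand side: Σx^2·y = -47721, Σx·y = -4743, Σy = -490.
Inverting the 3×3 Gram matrix, [a, b, c]ᵀ = [-41968/21421, -118275/42842, 36017/42842]ᵀ.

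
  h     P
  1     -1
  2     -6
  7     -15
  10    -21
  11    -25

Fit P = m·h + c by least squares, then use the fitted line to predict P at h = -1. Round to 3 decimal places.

P̂ = 2.174

Entries of AᵀA: Σh·h = 275, Σh = 31, Σ1 = 5.
Right-hand side: Σh·P = -603, ΣP = -68.
Normal equations: [[275, 31]; [31, 5]]·[m, c]ᵀ = [-603, -68]ᵀ.
Δ = 275·5 − 31² = 414.
m = ((-603)·5 − 31·(-68))/414 = -907/414; c = (275·(-68) − 31·(-603))/414 = -7/414.
At h = -1: P̂ = (-907/414)·(-1) + (-7/414)·(1) = 50/23.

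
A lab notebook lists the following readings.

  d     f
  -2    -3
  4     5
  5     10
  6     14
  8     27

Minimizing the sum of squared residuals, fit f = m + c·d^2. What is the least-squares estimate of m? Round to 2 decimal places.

MᵀM·[m, c]ᵀ = Mᵀf reads: 5·m + 145·c = 53;  145·m + 6289·c = 2550.
Δ = 5·6289 − 145² = 10420.
m = (53·6289 − 145·2550)/10420 = -36433/10420; c = (5·2550 − 145·53)/10420 = 1013/2084.

m = -3.50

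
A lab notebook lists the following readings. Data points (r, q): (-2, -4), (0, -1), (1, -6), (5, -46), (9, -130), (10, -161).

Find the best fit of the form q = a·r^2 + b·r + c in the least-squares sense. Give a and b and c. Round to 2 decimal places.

a = -1.40, b = -1.76, c = -1.87

Setting ∂/∂a … = 0 gives: 17203·a + 1847·b + 211·c = -27802;  1847·a + 211·b + 23·c = -3008;  211·a + 23·b + 6·c = -348.
Inverting the 3×3 Gram matrix, [a, b, c]ᵀ = [-173887/123868, -218437/123868, -57994/30967]ᵀ.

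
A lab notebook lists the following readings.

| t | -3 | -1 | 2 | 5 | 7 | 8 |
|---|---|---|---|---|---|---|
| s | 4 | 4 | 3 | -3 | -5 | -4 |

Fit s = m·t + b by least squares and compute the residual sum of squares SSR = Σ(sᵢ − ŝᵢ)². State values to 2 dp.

With design matrix M, MᵀM = [[152, 18]; [18, 6]] and Mᵀs = [-92, -1]ᵀ.
Δ = 152·6 − 18² = 588.
m = ((-92)·6 − 18·(-1))/588 = -89/98; b = (152·(-1) − 18·(-92))/588 = 376/147.
Residuals: -377/294, 157/294, 332/147, -299/294, -353/294, 104/147; SSR = 1471/147.

SSR = 10.01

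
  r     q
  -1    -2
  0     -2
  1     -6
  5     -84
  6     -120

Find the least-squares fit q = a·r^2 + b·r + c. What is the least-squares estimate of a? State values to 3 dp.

Normal-equation sums: Σr^2·r^2 = 1923, Σr^2·r = 341, Σr^2 = 63, Σr·r = 63, Σr = 11, Σ1 = 5.
Moment sums: Σr^2·q = -6428, Σr·q = -1144, Σq = -214.
So XᵀX·[a, b, c]ᵀ = Xᵀq: [[1923, 341, 63]; [341, 63, 11]; [63, 11, 5]]·[a, b, c]ᵀ = [-6428, -1144, -214]ᵀ.
Row-reducing yields a = -10663/3559, b = -6127/3559, c = -4492/3559.

a = -2.996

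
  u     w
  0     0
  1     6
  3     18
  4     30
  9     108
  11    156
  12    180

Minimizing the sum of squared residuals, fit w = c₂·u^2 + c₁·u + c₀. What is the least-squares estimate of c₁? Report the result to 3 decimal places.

c₁ = 3.158

The normal equations are: 42276·c₂ + 3880·c₁ + 372·c₀ = 54192;  3880·c₂ + 372·c₁ + 40·c₀ = 5028;  372·c₂ + 40·c₁ + 7·c₀ = 498.
Solving the 3×3 system (Gaussian elimination) gives c₂ = 64956/65891, c₁ = 208059/65891, c₀ = 46818/65891.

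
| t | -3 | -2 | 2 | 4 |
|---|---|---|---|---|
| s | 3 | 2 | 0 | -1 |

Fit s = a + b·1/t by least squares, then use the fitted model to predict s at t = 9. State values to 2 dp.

Sums needed: Σ1 = 4, Σ1/t = -1/12, Σ1/t·1/t = 97/144.
Right-hand side: Σs = 4, Σ1/t·s = -9/4.
Eliminating b: (97/144)·(row 1) − (-1/12)·(row 2) gives (43/16)·a = (97/144)·4 − (-1/12)·(-9/4) = 361/144, so a = 361/387.
Then b = ((-9/4) − (-1/12)·(361/387))/(97/144) = -416/129.
At t = 9: ŝ = (361/387)·(1) + (-416/129)·(1/9) = 667/1161.

ŝ = 0.57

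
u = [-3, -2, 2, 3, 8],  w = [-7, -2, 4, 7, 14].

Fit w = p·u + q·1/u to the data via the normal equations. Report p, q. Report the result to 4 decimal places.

The normal equations are: 90·p + 5·q = 166;  5·p + (425/576)·q = 113/12.
Eliminating q: (425/576)·(row 1) − 5·(row 2) gives (1325/32)·p = (425/576)·166 − 5·(113/12) = 21715/288, so p = 4343/2385.
Then q = ((113/12) − 5·(4343/2385))/(425/576) = 112/265.

p = 1.8210, q = 0.4226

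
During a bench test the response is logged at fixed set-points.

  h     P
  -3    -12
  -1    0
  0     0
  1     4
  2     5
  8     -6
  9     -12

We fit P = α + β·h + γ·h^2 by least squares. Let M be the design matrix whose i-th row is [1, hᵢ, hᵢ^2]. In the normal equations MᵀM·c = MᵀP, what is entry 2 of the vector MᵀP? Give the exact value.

-106

Entry 2 ↔ basis h, so (MᵀP)_{2} = Σᵢ (h)·Pᵢ = (-3)·(-12) + (-1)·(0) + (0)·(0) + (1)·(4) + (2)·(5) + (8)·(-6) + (9)·(-12) = -106.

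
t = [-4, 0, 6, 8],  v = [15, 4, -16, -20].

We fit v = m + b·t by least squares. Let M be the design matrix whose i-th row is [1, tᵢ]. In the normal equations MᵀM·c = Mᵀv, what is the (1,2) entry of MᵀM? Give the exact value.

10

Row 1 ↔ basis 1, column 2 ↔ basis t, so (MᵀM)_{1,2} = Σᵢ t = (1)·(-4) + (1)·(0) + (1)·(6) + (1)·(8) = 10.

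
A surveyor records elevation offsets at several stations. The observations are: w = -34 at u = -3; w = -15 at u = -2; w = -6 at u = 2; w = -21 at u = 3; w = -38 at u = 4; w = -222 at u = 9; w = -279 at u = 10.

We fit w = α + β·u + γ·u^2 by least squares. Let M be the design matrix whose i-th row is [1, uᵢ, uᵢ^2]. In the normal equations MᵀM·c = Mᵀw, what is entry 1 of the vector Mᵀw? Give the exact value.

Entry 1 ↔ basis 1, so (Mᵀw)_{1} = Σᵢ wᵢ = (1)·(-34) + (1)·(-15) + (1)·(-6) + (1)·(-21) + (1)·(-38) + (1)·(-222) + (1)·(-279) = -615.

-615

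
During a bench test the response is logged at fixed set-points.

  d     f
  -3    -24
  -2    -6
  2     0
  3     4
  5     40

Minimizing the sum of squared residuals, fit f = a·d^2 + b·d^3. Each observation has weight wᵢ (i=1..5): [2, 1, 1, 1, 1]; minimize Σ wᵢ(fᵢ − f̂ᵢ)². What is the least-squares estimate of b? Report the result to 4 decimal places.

b = 0.5274

The normal equations are: 900·a + 2882·b = 580;  2882·a + 17940·b = 6452.
(Σwᵢ·d^2·d^2 = 900, Σwᵢ·d^2·d^3 = 2882, Σwᵢ·d^3·d^3 = 17940, Σwᵢ·d^2·f = 580, Σwᵢ·d^3·f = 6452.)
Δ = 900·17940 − 2882² = 7840076.
a = (580·17940 − 2882·6452)/7840076 = -2047366/1960019; b = (900·6452 − 2882·580)/7840076 = 1033810/1960019.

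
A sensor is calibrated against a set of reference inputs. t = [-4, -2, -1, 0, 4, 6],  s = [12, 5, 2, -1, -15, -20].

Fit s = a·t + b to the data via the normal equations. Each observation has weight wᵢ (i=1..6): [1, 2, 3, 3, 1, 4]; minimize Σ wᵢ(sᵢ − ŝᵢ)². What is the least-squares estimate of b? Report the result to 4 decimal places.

AᵀWA·[a, b]ᵀ = AᵀWs reads: 187·a + 17·b = -614;  17·a + 14·b = -70.
(Σwᵢ·t·t = 187, Σwᵢ·t = 17, Σwᵢ·1 = 14, Σwᵢ·t·s = -614, Σwᵢ·s = -70.)
Eliminating b: 14·(row 1) − 17·(row 2) gives 2329·a = 14·(-614) − 17·(-70) = -7406, so a = -7406/2329.
Then b = ((-70) − 17·(-7406/2329))/14 = -156/137.

b = -1.1387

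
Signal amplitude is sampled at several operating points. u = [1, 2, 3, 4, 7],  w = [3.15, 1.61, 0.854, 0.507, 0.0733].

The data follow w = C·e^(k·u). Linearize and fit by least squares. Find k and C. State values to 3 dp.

Taking logs, ln w = k·u + ln C, so regress ln w on u.
Σu = 17.0000, Σ(u)² = 79.0000, Σln w = -1.8266, Σu·ln w = -19.3829.
Equations: 79.0000·k + 17.0000·ln C = -19.3829;  17.0000·k + 5·ln C = -1.8266.
Solving (det = 106.0000): k = -0.62134, ln C = 1.74723, so C = exp(1.74723) = 5.73869.

k = -0.621, C = 5.739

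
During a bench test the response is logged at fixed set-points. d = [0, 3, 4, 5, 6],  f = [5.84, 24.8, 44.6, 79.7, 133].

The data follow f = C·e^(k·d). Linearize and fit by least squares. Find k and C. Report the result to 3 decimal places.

Linearized form: ln f = k·d + ln C. From the 5 transformed points,
Over the data: Σd = 18.0000, Σ(d)² = 86.0000, Σln f = 18.0419, Σd·ln f = 76.0569.
Normal system: [[86.0000, 18.0000]; [18.0000, 5]]·[k, ln C]ᵀ = [76.0569, 18.0419]ᵀ.
Δ = 86.0000·5 − (18.0000)² = 106.0000; k = (76.0569·5 − 18.0000·18.0419)/106.0000 = 0.52387, ln C = (86.0000·18.0419 − 18.0000·76.0569)/106.0000 = 1.72247, so C = exp(1.72247) = 5.59832.

k = 0.524, C = 5.598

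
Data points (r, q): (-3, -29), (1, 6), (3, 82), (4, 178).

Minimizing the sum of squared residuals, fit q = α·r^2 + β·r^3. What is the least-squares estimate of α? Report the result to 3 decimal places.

α = 2.936

Normal-equation sums: Σr^2·r^2 = 419, Σr^2·r^3 = 1025, Σr^3·r^3 = 5555.
Right-hand side: Σr^2·q = 3331, Σr^3·q = 14395.
Normal equations: [[419, 1025]; [1025, 5555]]·[α, β]ᵀ = [3331, 14395]ᵀ.
Determinant 419·5555 − 1025² = 1276920.
α = (3331·5555 − 1025·14395)/1276920 = 124961/42564; β = (419·14395 − 1025·3331)/1276920 = 87241/42564.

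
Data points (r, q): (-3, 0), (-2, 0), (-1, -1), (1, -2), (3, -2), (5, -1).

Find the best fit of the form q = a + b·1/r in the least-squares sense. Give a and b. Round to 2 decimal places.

MᵀM·[a, b]ᵀ = Mᵀq reads: 6·a + (-3/10)·b = -6;  (-3/10)·a + (2261/900)·b = -28/15.
(Σ1 = 6, Σ1/r = -3/10, Σ1/r·1/r = 2261/900, Σq = -6, Σ1/r·q = -28/15.)
det = 6·(2261/900) − (-3/10)² = 899/60.
a = ((-6)·(2261/900) − (-3/10)·(-28/15))/(899/60) = -938/899; b = (6·(-28/15) − (-3/10)·(-6))/(899/60) = -780/899.

a = -1.04, b = -0.87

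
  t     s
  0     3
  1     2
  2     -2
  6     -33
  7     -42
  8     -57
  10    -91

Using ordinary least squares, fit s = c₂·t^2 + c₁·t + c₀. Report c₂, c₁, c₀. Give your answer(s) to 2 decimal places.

From the data, Σt^2·t^2 = 17810, Σt^2·t = 2080, Σt^2 = 254, Σt·t = 254, Σt = 34, Σ1 = 7.
And Σt^2·s = -16000, Σt·s = -1860, Σs = -220.
So XᵀX·[c₂, c₁, c₀]ᵀ = Xᵀs: [[17810, 2080, 254]; [2080, 254, 34]; [254, 34, 7]]·[c₂, c₁, c₀]ᵀ = [-16000, -1860, -220]ᵀ.
Solving the 3×3 system (Gaussian elimination) gives c₂ = -74560/82929, c₁ = -28510/82929, c₀ = 7200/2513.

c₂ = -0.90, c₁ = -0.34, c₀ = 2.87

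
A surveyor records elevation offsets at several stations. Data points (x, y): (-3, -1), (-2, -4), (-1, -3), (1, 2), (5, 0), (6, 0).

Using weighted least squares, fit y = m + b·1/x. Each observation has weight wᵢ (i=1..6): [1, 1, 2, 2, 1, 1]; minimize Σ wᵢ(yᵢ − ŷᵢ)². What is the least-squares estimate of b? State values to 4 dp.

With design matrix M, MᵀWM = [[8, -7/15]; [-7/15, 1993/450]] and MᵀWy = [-7, 37/3]ᵀ.
det = 8·(1993/450) − (-7/15)² = 2641/75.
m = ((-7)·(1993/450) − (-7/15)·(37/3))/(2641/75) = -3787/5282; b = (8·(37/3) − (-7/15)·(-7))/(2641/75) = 7155/2641.

b = 2.7092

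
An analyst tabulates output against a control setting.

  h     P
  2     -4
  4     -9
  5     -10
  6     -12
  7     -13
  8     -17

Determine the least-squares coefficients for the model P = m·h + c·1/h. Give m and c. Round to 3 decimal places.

Entries of MᵀM: Σh·h = 194, Σh·1/h = 6, Σ1/h·1/h = 293749/705600.
And Σh·P = -393, Σ1/h·P = -685/56.
So MᵀM·[m, c]ᵀ = MᵀP: [[194, 6]; [6, 293749/705600]]·[m, c]ᵀ = [-393, -685/56]ᵀ.
det = 194·(293749/705600) − 6² = 15792853/352800.
m = ((-393)·(293749/705600) − 6·(-685/56))/(15792853/352800) = -63657357/31585706; c = (194·(-685/56) − 6·(-393))/(15792853/352800) = -5304600/15792853.

m = -2.015, c = -0.336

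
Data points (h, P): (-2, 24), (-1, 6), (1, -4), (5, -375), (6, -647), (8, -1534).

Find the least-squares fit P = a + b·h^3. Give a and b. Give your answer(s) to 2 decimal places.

a = 0.47, b = -3.00

Normal-equation sums: Σ1 = 6, Σh^3 = 845, Σh^3·h^3 = 324491.
Right-hand side: ΣP = -2530, Σh^3·P = -972237.
Determinant 6·324491 − 845² = 1232921.
a = ((-2530)·324491 − 845·(-972237))/1232921 = 578035/1232921; b = (6·(-972237) − 845·(-2530))/1232921 = -3695572/1232921.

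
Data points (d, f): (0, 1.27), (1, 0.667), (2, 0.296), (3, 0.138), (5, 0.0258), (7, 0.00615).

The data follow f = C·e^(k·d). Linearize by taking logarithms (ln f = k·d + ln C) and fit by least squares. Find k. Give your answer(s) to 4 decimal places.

Taking logs, ln f = k·d + ln C, so regress ln f on d.
AᵀA = [[88.0000, 18.0000]; [18.0000, 6]], rhs = [-62.7073, -12.1125]ᵀ  (here Σd = 18.0000, Σ(d)² = 88.0000, Σln f = -12.1125, Σd·ln f = -62.7073).
Δ = 88.0000·6 − (18.0000)² = 204.0000; k = (-62.7073·6 − 18.0000·-12.1125)/204.0000 = -0.77558, ln C = (88.0000·-12.1125 − 18.0000·-62.7073)/204.0000 = 0.30798.

k = -0.7756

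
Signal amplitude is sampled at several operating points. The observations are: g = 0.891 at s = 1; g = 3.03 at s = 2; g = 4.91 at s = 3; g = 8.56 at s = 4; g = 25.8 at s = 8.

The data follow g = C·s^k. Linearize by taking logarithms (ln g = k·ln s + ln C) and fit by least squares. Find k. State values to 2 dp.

With ln gᵢ as the transformed response and ln sᵢ as the regressor:
Over the data: Σln s = 5.2575, Σ(ln s)² = 7.9333, Σln g = 7.9819, Σln s·ln g = 12.2521.
Normal system: [[7.9333, 5.2575]; [5.2575, 5]]·[k, ln C]ᵀ = [12.2521, 7.9819]ᵀ.
Solving (det = 12.0252): k = 1.60459, ln C = -0.09085.

k = 1.60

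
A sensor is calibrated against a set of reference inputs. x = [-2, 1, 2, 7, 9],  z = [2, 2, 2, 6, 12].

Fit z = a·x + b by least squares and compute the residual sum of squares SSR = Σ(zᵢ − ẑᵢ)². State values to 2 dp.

The normal equations are: 139·a + 17·b = 152;  17·a + 5·b = 24.
det = 139·5 − 17² = 406.
a = (152·5 − 17·24)/406 = 176/203; b = (139·24 − 17·152)/406 = 376/203.
Residuals: 382/203, -146/203, -46/29, -390/203, 68/29; SSR = 3200/203.

SSR = 15.76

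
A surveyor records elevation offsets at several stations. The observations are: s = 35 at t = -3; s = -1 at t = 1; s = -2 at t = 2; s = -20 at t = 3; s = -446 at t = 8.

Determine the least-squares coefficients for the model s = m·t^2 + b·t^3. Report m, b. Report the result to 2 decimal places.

The normal equations are: 4275·m + 32801·b = -28418;  32801·m + 263667·b = -229854.
det = 4275·263667 − 32801² = 51270824.
m = ((-28418)·263667 − 32801·(-229854))/51270824 = 5819031/6408853; b = (4275·(-229854) − 32801·(-28418))/51270824 = -6310879/6408853.

m = 0.91, b = -0.98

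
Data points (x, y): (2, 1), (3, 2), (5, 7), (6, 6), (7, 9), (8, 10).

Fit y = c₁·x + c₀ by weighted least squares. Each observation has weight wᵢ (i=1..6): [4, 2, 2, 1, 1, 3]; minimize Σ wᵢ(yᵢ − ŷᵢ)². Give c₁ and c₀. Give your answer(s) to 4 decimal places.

c₁ = 1.5329, c₀ = -2.0391

Compute the Gram sums: Σwᵢ·x·x = 361, Σwᵢ·x = 61, Σwᵢ·1 = 13.
Right-hand side: Σwᵢ·x·y = 429, Σwᵢ·y = 67.
MᵀWM·[c₁, c₀]ᵀ = MᵀWy becomes [[361, 61]; [61, 13]]·[c₁, c₀]ᵀ = [429, 67]ᵀ.
Eliminating c₀: 13·(row 1) − 61·(row 2) gives 972·c₁ = 13·429 − 61·67 = 1490, so c₁ = 745/486.
Then c₀ = (67 − 61·(745/486))/13 = -991/486.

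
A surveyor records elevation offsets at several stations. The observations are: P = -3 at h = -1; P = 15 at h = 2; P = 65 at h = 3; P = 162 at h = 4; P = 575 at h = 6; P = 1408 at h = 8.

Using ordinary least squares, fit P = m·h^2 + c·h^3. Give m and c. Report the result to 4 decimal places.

The normal equations are: 5746·m + 41842·c = 114046;  41842·m + 313690·c = 857342.
Eliminating c: 313690·(row 1) − 41842·(row 2) gives 51709776·m = 313690·114046 − 41842·857342 = -97814224, so m = -6113389/3231861.
Then c = (857342 − 41842·(-6113389/3231861))/313690 = 9648400/3231861.

m = -1.8916, c = 2.9854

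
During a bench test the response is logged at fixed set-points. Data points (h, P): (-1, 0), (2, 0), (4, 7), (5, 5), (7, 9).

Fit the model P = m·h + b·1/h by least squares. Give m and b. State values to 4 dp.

Setting ∂/∂m … = 0 gives: 95·m + 5·b = 116;  5·m + (26909/19600)·b = 113/28.
(Σh·h = 95, Σh·1/h = 5, Σ1/h·1/h = 26909/19600, Σh·P = 116, Σ1/h·P = 113/28.)
Δ = 95·(26909/19600) − 5² = 413271/3920.
m = (116·(26909/19600) − 5·(113/28))/(413271/3920) = 908648/688785; b = (95·(113/28) − 5·116)/(413271/3920) = -256900/137757.

m = 1.3192, b = -1.8649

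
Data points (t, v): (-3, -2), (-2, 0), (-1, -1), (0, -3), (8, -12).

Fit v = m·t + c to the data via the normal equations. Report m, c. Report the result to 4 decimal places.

m = -1.0596, c = -3.1762

The normal system AᵀA·[m, c]ᵀ = Aᵀv is [[78, 2]; [2, 5]]·[m, c]ᵀ = [-89, -18]ᵀ.
Determinant 78·5 − 2² = 386.
m = ((-89)·5 − 2·(-18))/386 = -409/386; c = (78·(-18) − 2·(-89))/386 = -613/193.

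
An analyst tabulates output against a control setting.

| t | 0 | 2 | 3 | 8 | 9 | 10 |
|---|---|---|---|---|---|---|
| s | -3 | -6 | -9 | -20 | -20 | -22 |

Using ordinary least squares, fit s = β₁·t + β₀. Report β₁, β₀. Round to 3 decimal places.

The normal system XᵀX·[β₁, β₀]ᵀ = Xᵀs is [[258, 32]; [32, 6]]·[β₁, β₀]ᵀ = [-599, -80]ᵀ.
Δ = 258·6 − 32² = 524.
β₁ = ((-599)·6 − 32·(-80))/524 = -517/262; β₀ = (258·(-80) − 32·(-599))/524 = -368/131.

β₁ = -1.973, β₀ = -2.809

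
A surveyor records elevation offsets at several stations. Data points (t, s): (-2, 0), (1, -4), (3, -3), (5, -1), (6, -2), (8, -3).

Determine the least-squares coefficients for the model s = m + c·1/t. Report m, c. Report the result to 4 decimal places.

m = -1.5843, c = -2.6369

Normal-equation sums: Σ1 = 6, Σ1/t = 53/40, Σ1/t·1/t = 20801/14400.
Moment sums: Σs = -13, Σ1/t·s = -709/120.
XᵀX·[m, c]ᵀ = Xᵀs becomes [[6, 53/40]; [53/40, 20801/14400]]·[m, c]ᵀ = [-13, -709/120]ᵀ.
Eliminating c: (20801/14400)·(row 1) − (53/40)·(row 2) gives (1327/192)·m = (20801/14400)·(-13) − (53/40)·(-709/120) = -78841/7200, so m = -157682/99525.
Then c = ((-709/120) − (53/40)·(-157682/99525))/(20801/14400) = -17496/6635.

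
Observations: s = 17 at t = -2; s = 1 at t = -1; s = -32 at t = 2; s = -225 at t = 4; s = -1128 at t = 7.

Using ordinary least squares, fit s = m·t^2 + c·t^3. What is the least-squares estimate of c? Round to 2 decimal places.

c = -3.00

From the data, Σt^2·t^2 = 2690, Σt^2·t^3 = 17830, Σt^3·t^3 = 121874.
For Mᵀs: Σt^2·s = -58931, Σt^3·s = -401697.
MᵀM·[m, c]ᵀ = Mᵀs becomes [[2690, 17830]; [17830, 121874]]·[m, c]ᵀ = [-58931, -401697]ᵀ.
Eliminating c: 121874·(row 1) − 17830·(row 2) gives 9932160·m = 121874·(-58931) − 17830·(-401697) = -19899184, so m = -1243699/620760.
Then c = ((-401697) − 17830·(-1243699/620760))/121874 = -372815/124152.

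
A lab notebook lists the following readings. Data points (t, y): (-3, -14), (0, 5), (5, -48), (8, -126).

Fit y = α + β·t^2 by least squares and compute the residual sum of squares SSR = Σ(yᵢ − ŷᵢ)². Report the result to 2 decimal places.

Sums needed: Σ1 = 4, Σt^2 = 98, Σt^2·t^2 = 4802.
For Aᵀy: Σy = -183, Σt^2·y = -9390.
AᵀA·[α, β]ᵀ = Aᵀy becomes [[4, 98]; [98, 4802]]·[α, β]ᵀ = [-183, -9390]ᵀ.
Determinant 4·4802 − 98² = 9604.
α = ((-183)·4802 − 98·(-9390))/9604 = 423/98; β = (4·(-9390) − 98·(-183))/9604 = -9813/4802.
Residuals: 181/2401, 67/98, -2949/2401, 2253/4802; SSR = 10573/4802.

SSR = 2.20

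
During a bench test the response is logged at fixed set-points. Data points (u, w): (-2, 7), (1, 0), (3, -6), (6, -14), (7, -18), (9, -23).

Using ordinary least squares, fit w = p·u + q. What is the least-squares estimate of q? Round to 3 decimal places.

q = 2.095

Normal-equation sums: Σu·u = 180, Σu = 24, Σ1 = 6.
Right-hand side: Σu·w = -449, Σw = -54.
Eliminating q: 6·(row 1) − 24·(row 2) gives 504·p = 6·(-449) − 24·(-54) = -1398, so p = -233/84.
Then q = ((-54) − 24·(-233/84))/6 = 44/21.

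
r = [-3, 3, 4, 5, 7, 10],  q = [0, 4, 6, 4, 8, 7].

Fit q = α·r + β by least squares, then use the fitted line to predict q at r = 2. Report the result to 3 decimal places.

q̂ = 3.455

With design matrix X, XᵀX = [[208, 26]; [26, 6]] and Xᵀq = [182, 29]ᵀ.
Eliminating β: 6·(row 1) − 26·(row 2) gives 572·α = 6·182 − 26·29 = 338, so α = 13/22.
Then β = (29 − 26·(13/22))/6 = 25/11.
At r = 2: q̂ = (13/22)·(2) + (25/11)·(1) = 38/11.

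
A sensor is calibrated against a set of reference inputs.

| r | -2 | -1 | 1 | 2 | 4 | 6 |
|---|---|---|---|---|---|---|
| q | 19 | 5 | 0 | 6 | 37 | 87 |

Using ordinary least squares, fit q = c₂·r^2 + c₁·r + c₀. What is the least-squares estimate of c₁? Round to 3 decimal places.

Compute the Gram sums: Σr^2·r^2 = 1586, Σr^2·r = 280, Σr^2 = 62, Σr·r = 62, Σr = 10, Σ1 = 6.
Moment sums: Σr^2·q = 3829, Σr·q = 639, Σq = 154.
Solving the 3×3 system (Gaussian elimination) gives c₂ = 50843/17466, c₁ = -50833/17466, c₀ = 1273/2911.

c₁ = -2.910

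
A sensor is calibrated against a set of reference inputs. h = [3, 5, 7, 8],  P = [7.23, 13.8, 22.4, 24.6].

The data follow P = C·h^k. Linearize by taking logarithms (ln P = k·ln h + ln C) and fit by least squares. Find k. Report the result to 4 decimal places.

Let Y = ln P. Fitting Y = k·ln h + ln C by least squares:
Σln h = 6.7334, Σ(ln h)² = 11.9079, Σln P = 10.9147, Σln h·ln P = 19.1074.
Equations: 11.9079·k + 6.7334·ln C = 19.1074;  6.7334·k + 4·ln C = 10.9147.
Slope k = (n·Σln h·ln P − Σln h·Σln P)/(n·Σ(ln h)² − (Σln h)²) = (4·19.1074 − 6.7334·10.9147)/2.2928 = 1.28077; ln C = (Σln P − k·Σln h)/n = 0.57270.

k = 1.2808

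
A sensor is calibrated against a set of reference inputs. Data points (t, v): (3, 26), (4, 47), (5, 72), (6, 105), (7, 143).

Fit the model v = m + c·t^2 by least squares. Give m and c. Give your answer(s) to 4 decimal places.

m = -0.2698, c = 2.9211

Entries of MᵀM: Σ1 = 5, Σt^2 = 135, Σt^2·t^2 = 4659.
And Σv = 393, Σt^2·v = 13573.
MᵀM·[m, c]ᵀ = Mᵀv becomes [[5, 135]; [135, 4659]]·[m, c]ᵀ = [393, 13573]ᵀ.
Determinant 5·4659 − 135² = 5070.
m = (393·4659 − 135·13573)/5070 = -228/845; c = (5·13573 − 135·393)/5070 = 1481/507.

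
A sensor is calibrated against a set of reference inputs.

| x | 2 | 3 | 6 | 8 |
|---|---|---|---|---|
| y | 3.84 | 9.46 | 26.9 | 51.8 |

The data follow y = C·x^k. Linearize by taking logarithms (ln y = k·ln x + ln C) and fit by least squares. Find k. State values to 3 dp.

k = 1.804

Linearized form: ln y = k·ln x + ln C. From the 4 transformed points,
XᵀX = [[9.2219, 5.6630]; [5.6630, 4]], rhs = [17.5083, 10.8321]ᵀ  (here Σln x = 5.6630, Σ(ln x)² = 9.2219, Σln y = 10.8321, Σln x·ln y = 17.5083).
Δ = 9.2219·4 − (5.6630)² = 4.8184; k = (17.5083·4 − 5.6630·10.8321)/4.8184 = 1.80388, ln C = (9.2219·10.8321 − 5.6630·17.5083)/4.8184 = 0.15419.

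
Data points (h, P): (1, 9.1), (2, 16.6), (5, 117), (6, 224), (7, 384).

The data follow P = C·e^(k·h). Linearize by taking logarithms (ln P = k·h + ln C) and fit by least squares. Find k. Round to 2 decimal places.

k = 0.63

With ln Pᵢ as the transformed response and hᵢ as the regressor:
Sums: Σh = 21.0000, Σ(h)² = 115.0000, Σln P = 21.1421, Σh·ln P = 105.7623.
Normal system: [[115.0000, 21.0000]; [21.0000, 5]]·[k, ln C]ᵀ = [105.7623, 21.1421]ᵀ.
Solving (det = 134.0000): k = 0.63303, ln C = 1.56968.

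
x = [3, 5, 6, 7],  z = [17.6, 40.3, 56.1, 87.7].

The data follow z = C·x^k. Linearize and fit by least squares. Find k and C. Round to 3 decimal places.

Linearized form: ln z = k·ln x + ln C. From the 4 transformed points,
Sums: Σln x = 6.4457, Σ(ln x)² = 10.7942, Σln z = 15.0653, Σln x·ln z = 25.0213.
Normal system: [[10.7942, 6.4457]; [6.4457, 4]]·[k, ln C]ᵀ = [25.0213, 15.0653]ᵀ.
Slope k = (n·Σln x·ln z − Σln x·Σln z)/(n·Σ(ln x)² − (Σln x)²) = (4·25.0213 − 6.4457·15.0653)/1.6295 = 1.82771; ln C = (Σln z − k·Σln x)/n = 0.82109, so C = exp(0.82109) = 2.27298.

k = 1.828, C = 2.273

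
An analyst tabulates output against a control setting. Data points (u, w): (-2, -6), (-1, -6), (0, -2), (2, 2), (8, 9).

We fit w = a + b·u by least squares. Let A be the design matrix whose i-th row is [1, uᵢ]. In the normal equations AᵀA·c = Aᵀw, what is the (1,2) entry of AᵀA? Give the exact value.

Row 1 ↔ basis 1, column 2 ↔ basis u, so (AᵀA)_{1,2} = Σᵢ u = (1)·(-2) + (1)·(-1) + (1)·(0) + (1)·(2) + (1)·(8) = 7.

7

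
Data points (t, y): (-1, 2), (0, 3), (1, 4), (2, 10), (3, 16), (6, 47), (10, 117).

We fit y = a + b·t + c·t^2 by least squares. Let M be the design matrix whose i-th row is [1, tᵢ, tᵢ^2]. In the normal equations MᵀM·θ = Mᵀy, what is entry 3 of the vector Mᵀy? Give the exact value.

Entry 3 ↔ basis t^2, so (Mᵀy)_{3} = Σᵢ (t^2)·yᵢ = (1)·(2) + (0)·(3) + (1)·(4) + (4)·(10) + (9)·(16) + (36)·(47) + (100)·(117) = 13582.

13582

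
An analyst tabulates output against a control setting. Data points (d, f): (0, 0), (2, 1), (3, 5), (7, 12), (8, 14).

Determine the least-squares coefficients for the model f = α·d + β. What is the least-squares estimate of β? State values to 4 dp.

From the data, Σd·d = 126, Σd = 20, Σ1 = 5.
And Σd·f = 213, Σf = 32.
MᵀM·[α, β]ᵀ = Mᵀf becomes [[126, 20]; [20, 5]]·[α, β]ᵀ = [213, 32]ᵀ.
Eliminating β: 5·(row 1) − 20·(row 2) gives 230·α = 5·213 − 20·32 = 425, so α = 85/46.
Then β = (32 − 20·(85/46))/5 = -114/115.

β = -0.9913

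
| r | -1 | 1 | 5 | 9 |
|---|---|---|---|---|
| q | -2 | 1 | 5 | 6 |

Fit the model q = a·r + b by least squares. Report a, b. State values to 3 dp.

From the data, Σr·r = 108, Σr = 14, Σ1 = 4.
Right-hand side: Σr·q = 82, Σq = 10.
So XᵀX·[a, b]ᵀ = Xᵀq: [[108, 14]; [14, 4]]·[a, b]ᵀ = [82, 10]ᵀ.
Δ = 108·4 − 14² = 236.
a = (82·4 − 14·10)/236 = 47/59; b = (108·10 − 14·82)/236 = -17/59.

a = 0.797, b = -0.288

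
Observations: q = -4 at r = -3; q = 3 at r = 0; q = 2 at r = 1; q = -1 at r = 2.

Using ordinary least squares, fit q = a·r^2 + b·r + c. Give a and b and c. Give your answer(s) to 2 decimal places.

a = -0.87, b = -0.27, c = 3.06

XᵀX·[a, b, c]ᵀ = Xᵀq reads: 98·a + (-18)·b + 14·c = -38;  (-18)·a + 14·b + 0·c = 12;  14·a + 0·b + 4·c = 0.
Solving the 3×3 system (Gaussian elimination) gives a = -158/181, b = -48/181, c = 553/181.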